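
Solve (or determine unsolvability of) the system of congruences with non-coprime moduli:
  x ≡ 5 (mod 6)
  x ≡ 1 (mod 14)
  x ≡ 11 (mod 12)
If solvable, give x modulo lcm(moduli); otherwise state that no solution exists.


Moduli 6, 14, 12 are not pairwise coprime, so CRT works modulo lcm(m_i) when all pairwise compatibility conditions hold.
Pairwise compatibility: gcd(m_i, m_j) must divide a_i - a_j for every pair.
Merge one congruence at a time:
  Start: x ≡ 5 (mod 6).
  Combine with x ≡ 1 (mod 14): gcd(6, 14) = 2; 1 - 5 = -4, which IS divisible by 2, so compatible.
    Write x = 5 + 6·t and substitute into x ≡ 1 (mod 14): 6·t ≡ 1 − 5 = -4 (mod 14).
    Divide the congruence (and modulus) by g = 2: 3·t ≡ -2 (mod 7).
    Reduce coefficients mod 7: 3·t ≡ 5 (mod 7).
    The inverse of 3 mod 7 is 5 (since 3·5 = 15 = 2·7 + 1), so t ≡ 5·5 = 25 ≡ 4 (mod 7).
    Then x = 5 + 6·4 = 29, valid modulo lcm(6, 14) = 42: x ≡ 29 (mod 42).
  Combine with x ≡ 11 (mod 12): gcd(42, 12) = 6; 11 - 29 = -18, which IS divisible by 6, so compatible.
    Write x = 29 + 42·t and substitute into x ≡ 11 (mod 12): 42·t ≡ 11 − 29 = -18 (mod 12).
    Divide the congruence (and modulus) by g = 6: 7·t ≡ -3 (mod 2).
    Reduce coefficients mod 2: 1·t ≡ 1 (mod 2).
    So t ≡ 1 (mod 2).
    Then x = 29 + 42·1 = 71, valid modulo lcm(42, 12) = 84: x ≡ 71 (mod 84).
Verify: 71 mod 6 = 5, 71 mod 14 = 1, 71 mod 12 = 11.

x ≡ 71 (mod 84).


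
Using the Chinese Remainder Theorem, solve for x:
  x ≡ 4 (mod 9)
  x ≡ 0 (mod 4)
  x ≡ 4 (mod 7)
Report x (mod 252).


Moduli 9, 4, 7 are pairwise coprime; by CRT there is a unique solution modulo M = 9 · 4 · 7 = 252.
Solve pairwise, accumulating the modulus:
  Start with x ≡ 4 (mod 9).
  Combine with x ≡ 0 (mod 4): since gcd(9, 4) = 1, we get a unique residue mod 36.
    Write x = 4 + 9·t and substitute into x ≡ 0 (mod 4): 9·t ≡ 0 − 4 = -4 (mod 4).
    Reduce coefficients mod 4: 1·t ≡ 0 (mod 4).
    So t ≡ 0 (mod 4).
    Then x = 4 + 9·0 = 4, valid modulo lcm(9, 4) = 36: x ≡ 4 (mod 36).
  Combine with x ≡ 4 (mod 7): since gcd(36, 7) = 1, we get a unique residue mod 252.
    Write x = 4 + 36·t and substitute into x ≡ 4 (mod 7): 36·t ≡ 4 − 4 = 0 (mod 7).
    Reduce coefficients mod 7: 1·t ≡ 0 (mod 7).
    So t ≡ 0 (mod 7).
    Then x = 4 + 36·0 = 4, valid modulo lcm(36, 7) = 252: x ≡ 4 (mod 252).
Verify: 4 mod 9 = 4 ✓, 4 mod 4 = 0 ✓, 4 mod 7 = 4 ✓.

x ≡ 4 (mod 252).


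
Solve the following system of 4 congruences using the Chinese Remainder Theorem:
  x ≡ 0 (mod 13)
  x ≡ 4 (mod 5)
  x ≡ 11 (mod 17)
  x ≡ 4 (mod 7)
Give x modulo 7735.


Product of moduli M = 13 · 5 · 17 · 7 = 7735.
Merge one congruence at a time:
  Start: x ≡ 0 (mod 13).
  Combine with x ≡ 4 (mod 5); new modulus lcm = 65.
    Write x = 0 + 13·t and substitute into x ≡ 4 (mod 5): 13·t ≡ 4 − 0 = 4 (mod 5).
    Reduce coefficients mod 5: 3·t ≡ 4 (mod 5).
    The inverse of 3 mod 5 is 2 (since 3·2 = 6 = 1·5 + 1), so t ≡ 2·4 = 8 ≡ 3 (mod 5).
    Then x = 0 + 13·3 = 39, valid modulo lcm(13, 5) = 65: x ≡ 39 (mod 65).
  Combine with x ≡ 11 (mod 17); new modulus lcm = 1105.
    Write x = 39 + 65·t and substitute into x ≡ 11 (mod 17): 65·t ≡ 11 − 39 = -28 (mod 17).
    Reduce coefficients mod 17: 14·t ≡ 6 (mod 17).
    The inverse of 14 mod 17 is 11 (since 14·11 = 154 = 9·17 + 1), so t ≡ 11·6 = 66 ≡ 15 (mod 17).
    Then x = 39 + 65·15 = 1014, valid modulo lcm(65, 17) = 1105: x ≡ 1014 (mod 1105).
  Combine with x ≡ 4 (mod 7); new modulus lcm = 7735.
    Write x = 1014 + 1105·t and substitute into x ≡ 4 (mod 7): 1105·t ≡ 4 − 1014 = -1010 (mod 7).
    Reduce coefficients mod 7: 6·t ≡ 5 (mod 7).
    The inverse of 6 mod 7 is 6 (since 6·6 = 36 = 5·7 + 1), so t ≡ 6·5 = 30 ≡ 2 (mod 7).
    Then x = 1014 + 1105·2 = 3224, valid modulo lcm(1105, 7) = 7735: x ≡ 3224 (mod 7735).
Verify against each original: 3224 mod 13 = 0, 3224 mod 5 = 4, 3224 mod 17 = 11, 3224 mod 7 = 4.

x ≡ 3224 (mod 7735).


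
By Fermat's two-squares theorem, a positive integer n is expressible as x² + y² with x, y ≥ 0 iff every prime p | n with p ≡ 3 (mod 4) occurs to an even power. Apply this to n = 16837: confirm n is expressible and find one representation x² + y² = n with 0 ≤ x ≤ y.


Step 1: Factor n = 16837 = 113 · 149.
Step 2: Check the mod-4 condition on each prime factor: 113 ≡ 1 (mod 4), exponent 1; 149 ≡ 1 (mod 4), exponent 1.
All primes ≡ 3 (mod 4) appear to even exponent (or don't appear), so by the two-squares theorem n IS expressible as a sum of two squares.
Step 3: Build a representation. Here n = 113 · 149 is a product of primes ≡ 1 (mod 4). Each prime p ≡ 1 (mod 4) is itself a sum of two squares; find a² by testing p − a² for a perfect square:
  113: 113 − 1² = 112, 113 − 2² = 109, 113 − 3² = 104, 113 − 4² = 97, 113 − 5² = 88, 113 − 6² = 77, 113 − 7² = 64 = 8² ⇒ 113 = 7² + 8².
  149: 149 − 1² = 148, 149 − 2² = 145, 149 − 3² = 140, 149 − 4² = 133, 149 − 5² = 124, 149 − 6² = 113, 149 − 7² = 100 = 10² ⇒ 149 = 7² + 10².
  Combine using the Brahmagupta–Fibonacci identity (a² + b²)(c² + d²) = (ac − bd)² + (ad + bc)² = (ac + bd)² + (ad − bc)²:
  113 · 149 = 16837: from (7² + 8²)(7² + 10²), take (7·7 − 8·10, 7·10 + 8·7) = (49 − 80, 70 + 56) = (-31, 126); dropping signs (only squares matter) gives (31, 126); check 31² + 126² = 961 + 15876 = 16837 ✓.
Step 4: Order so x ≤ y and verify: 31² + 126² = 961 + 15876 = 16837 = n. ✓

n = 16837 = 31² + 126² (one valid representation with x ≤ y).


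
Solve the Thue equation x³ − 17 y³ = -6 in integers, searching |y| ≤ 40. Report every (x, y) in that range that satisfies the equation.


The equation is x³ - 17y³ = -6. For fixed y, x³ = 17·y³ − 6, so a solution requires the RHS to be a perfect cube.
Strategy: iterate y from -40 to 40, compute RHS = 17·y³ − 6, and check whether it is a (positive or negative) perfect cube.
Check small values of y:
  y = 0: RHS = -6 is not a perfect cube.
  y = 1: RHS = 11 is not a perfect cube.
  y = -1: RHS = -23 is not a perfect cube.
  y = 2: RHS = 130 is not a perfect cube.
  y = -2: RHS = -142 is not a perfect cube.
  y = 3: RHS = 453 is not a perfect cube.
  y = -3: RHS = -465 is not a perfect cube.
Continuing the search up to |y| = 40 finds no solutions either.
No (x, y) in the scanned range satisfies the equation.

No integer solutions with |y| ≤ 40.


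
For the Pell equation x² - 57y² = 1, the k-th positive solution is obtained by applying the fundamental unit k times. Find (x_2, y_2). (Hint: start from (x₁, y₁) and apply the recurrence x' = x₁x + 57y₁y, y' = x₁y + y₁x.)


Step 1: Find the fundamental solution (x₁, y₁) of x² - 57y² = 1.
  Expand √57 as a continued fraction. a₀ = ⌊√57⌋ = 7; iterate m_{k+1} = d_k·a_k − m_k, d_{k+1} = (57 − m_{k+1}²)/d_k, a_{k+1} = ⌊(a₀ + m_{k+1})/d_{k+1}⌋ (starting m₀ = 0, d₀ = 1), with convergents p_k = a_k·p_{k-1} + p_{k-2}, q_k = a_k·q_{k-1} + q_{k-2} (p₋₁ = 1, q₋₁ = 0):
  k = 0: a₀ = 7; p₀/q₀ = 7/1; p₀² − 57·q₀² = 49 − 57 = -8.
  k = 1: m = 7, d = 8, a = ⌊(7 + 7)/8⌋ = 1; p/q = (1·7 + 1)/(1·1 + 0) = 8/1; p² − 57·q² = 64 − 57 = 7.
  k = 2: m = 1, d = 7, a = ⌊(7 + 1)/7⌋ = 1; p/q = (1·8 + 7)/(1·1 + 1) = 15/2; p² − 57·q² = 225 − 228 = -3.
  k = 3: m = 6, d = 3, a = ⌊(7 + 6)/3⌋ = 4; p/q = (4·15 + 8)/(4·2 + 1) = 68/9; p² − 57·q² = 4624 − 4617 = 7.
  k = 4: m = 6, d = 7, a = ⌊(7 + 6)/7⌋ = 1; p/q = (1·68 + 15)/(1·9 + 2) = 83/11; p² − 57·q² = 6889 − 6897 = -8.
  k = 5: m = 1, d = 8, a = ⌊(7 + 1)/8⌋ = 1; p/q = (1·83 + 68)/(1·11 + 9) = 151/20; p² − 57·q² = 22801 − 22800 = 1.
  The first convergent with p² − 57·q² = 1 gives the fundamental solution (x₁, y₁) = (151, 20).
Step 2: Apply the recurrence (x_{n+1}, y_{n+1}) = (x₁x_n + 57y₁y_n, x₁y_n + y₁x_n) repeatedly.
  From (x_1, y_1) = (151, 20): x_2 = 151·151 + 57·20·20 = 45601; y_2 = 151·20 + 20·151 = 6040.
Step 3: Verify x_2² - 57·y_2² = 2079451201 - 2079451200 = 1 (should be 1). ✓

(x_1, y_1) = (151, 20); (x_2, y_2) = (45601, 6040).


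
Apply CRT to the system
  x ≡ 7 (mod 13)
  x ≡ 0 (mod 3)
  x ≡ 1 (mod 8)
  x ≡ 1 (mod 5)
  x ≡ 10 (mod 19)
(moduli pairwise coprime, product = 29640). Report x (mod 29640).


Product of moduli M = 13 · 3 · 8 · 5 · 19 = 29640.
Merge one congruence at a time:
  Start: x ≡ 7 (mod 13).
  Combine with x ≡ 0 (mod 3); new modulus lcm = 39.
    Write x = 7 + 13·t and substitute into x ≡ 0 (mod 3): 13·t ≡ 0 − 7 = -7 (mod 3).
    Reduce coefficients mod 3: 1·t ≡ 2 (mod 3).
    So t ≡ 2 (mod 3).
    Then x = 7 + 13·2 = 33, valid modulo lcm(13, 3) = 39: x ≡ 33 (mod 39).
  Combine with x ≡ 1 (mod 8); new modulus lcm = 312.
    Write x = 33 + 39·t and substitute into x ≡ 1 (mod 8): 39·t ≡ 1 − 33 = -32 (mod 8).
    Reduce coefficients mod 8: 7·t ≡ 0 (mod 8).
    The inverse of 7 mod 8 is 7 (since 7·7 = 49 = 6·8 + 1), so t ≡ 7·0 = 0 ≡ 0 (mod 8).
    Then x = 33 + 39·0 = 33, valid modulo lcm(39, 8) = 312: x ≡ 33 (mod 312).
  Combine with x ≡ 1 (mod 5); new modulus lcm = 1560.
    Write x = 33 + 312·t and substitute into x ≡ 1 (mod 5): 312·t ≡ 1 − 33 = -32 (mod 5).
    Reduce coefficients mod 5: 2·t ≡ 3 (mod 5).
    The inverse of 2 mod 5 is 3 (since 2·3 = 6 = 1·5 + 1), so t ≡ 3·3 = 9 ≡ 4 (mod 5).
    Then x = 33 + 312·4 = 1281, valid modulo lcm(312, 5) = 1560: x ≡ 1281 (mod 1560).
  Combine with x ≡ 10 (mod 19); new modulus lcm = 29640.
    Write x = 1281 + 1560·t and substitute into x ≡ 10 (mod 19): 1560·t ≡ 10 − 1281 = -1271 (mod 19).
    Reduce coefficients mod 19: 2·t ≡ 2 (mod 19).
    The inverse of 2 mod 19 is 10 (since 2·10 = 20 = 1·19 + 1), so t ≡ 10·2 = 20 ≡ 1 (mod 19).
    Then x = 1281 + 1560·1 = 2841, valid modulo lcm(1560, 19) = 29640: x ≡ 2841 (mod 29640).
Verify against each original: 2841 mod 13 = 7, 2841 mod 3 = 0, 2841 mod 8 = 1, 2841 mod 5 = 1, 2841 mod 19 = 10.

x ≡ 2841 (mod 29640).


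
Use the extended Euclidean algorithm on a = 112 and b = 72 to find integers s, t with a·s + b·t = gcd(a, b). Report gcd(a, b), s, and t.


Euclidean algorithm on (112, 72) — divide until remainder is 0:
  112 = 1 · 72 + 40
  72 = 1 · 40 + 32
  40 = 1 · 32 + 8
  32 = 4 · 8 + 0
gcd(112, 72) = 8.
Track Bezout coefficients alongside the remainders: start with r₀ = 112 = a·1 + b·0 (s = 1, t = 0) and r₁ = 72 = a·0 + b·1 (s = 0, t = 1); each new remainder r_{k+1} = r_{k-1} − q_k·r_k inherits s_{k+1} = s_{k-1} − q_k·s_k, t_{k+1} = t_{k-1} − q_k·t_k, so r_k = a·s_k + b·t_k at every step:
  q = 1: r = 40, s = 1 − 1·0 = 1, t = 0 − 1·1 = -1  (check: 112·1 + 72·(-1) = 40)
  q = 1: r = 32, s = 0 − 1·1 = -1, t = 1 − 1·(-1) = 2  (check: 112·(-1) + 72·2 = 32)
  q = 1: r = 8, s = 1 − 1·(-1) = 2, t = -1 − 1·2 = -3  (check: 112·2 + 72·(-3) = 8)
The row with r = 8 (the gcd) gives the Bezout coefficients s = 2, t = -3.
Result: 112 · (2) + 72 · (-3) = 8.

gcd(112, 72) = 8; s = 2, t = -3 (check: 112·2 + 72·(-3) = 8).


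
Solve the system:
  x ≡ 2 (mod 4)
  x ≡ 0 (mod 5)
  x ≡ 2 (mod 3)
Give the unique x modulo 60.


Moduli 4, 5, 3 are pairwise coprime; by CRT there is a unique solution modulo M = 4 · 5 · 3 = 60.
Solve pairwise, accumulating the modulus:
  Start with x ≡ 2 (mod 4).
  Combine with x ≡ 0 (mod 5): since gcd(4, 5) = 1, we get a unique residue mod 20.
    Write x = 2 + 4·t and substitute into x ≡ 0 (mod 5): 4·t ≡ 0 − 2 = -2 (mod 5).
    Reduce coefficients mod 5: 4·t ≡ 3 (mod 5).
    The inverse of 4 mod 5 is 4 (since 4·4 = 16 = 3·5 + 1), so t ≡ 4·3 = 12 ≡ 2 (mod 5).
    Then x = 2 + 4·2 = 10, valid modulo lcm(4, 5) = 20: x ≡ 10 (mod 20).
  Combine with x ≡ 2 (mod 3): since gcd(20, 3) = 1, we get a unique residue mod 60.
    Write x = 10 + 20·t and substitute into x ≡ 2 (mod 3): 20·t ≡ 2 − 10 = -8 (mod 3).
    Reduce coefficients mod 3: 2·t ≡ 1 (mod 3).
    The inverse of 2 mod 3 is 2 (since 2·2 = 4 = 1·3 + 1), so t ≡ 2·1 = 2 ≡ 2 (mod 3).
    Then x = 10 + 20·2 = 50, valid modulo lcm(20, 3) = 60: x ≡ 50 (mod 60).
Verify: 50 mod 4 = 2 ✓, 50 mod 5 = 0 ✓, 50 mod 3 = 2 ✓.

x ≡ 50 (mod 60).


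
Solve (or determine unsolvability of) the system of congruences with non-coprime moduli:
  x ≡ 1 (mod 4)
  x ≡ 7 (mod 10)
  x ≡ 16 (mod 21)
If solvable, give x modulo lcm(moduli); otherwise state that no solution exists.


Moduli 4, 10, 21 are not pairwise coprime, so CRT works modulo lcm(m_i) when all pairwise compatibility conditions hold.
Pairwise compatibility: gcd(m_i, m_j) must divide a_i - a_j for every pair.
Merge one congruence at a time:
  Start: x ≡ 1 (mod 4).
  Combine with x ≡ 7 (mod 10): gcd(4, 10) = 2; 7 - 1 = 6, which IS divisible by 2, so compatible.
    Write x = 1 + 4·t and substitute into x ≡ 7 (mod 10): 4·t ≡ 7 − 1 = 6 (mod 10).
    Divide the congruence (and modulus) by g = 2: 2·t ≡ 3 (mod 5).
    The inverse of 2 mod 5 is 3 (since 2·3 = 6 = 1·5 + 1), so t ≡ 3·3 = 9 ≡ 4 (mod 5).
    Then x = 1 + 4·4 = 17, valid modulo lcm(4, 10) = 20: x ≡ 17 (mod 20).
  Combine with x ≡ 16 (mod 21): gcd(20, 21) = 1; 16 - 17 = -1, which IS divisible by 1, so compatible.
    Write x = 17 + 20·t and substitute into x ≡ 16 (mod 21): 20·t ≡ 16 − 17 = -1 (mod 21).
    Reduce coefficients mod 21: 20·t ≡ 20 (mod 21).
    The inverse of 20 mod 21 is 20 (since 20·20 = 400 = 19·21 + 1), so t ≡ 20·20 = 400 ≡ 1 (mod 21).
    Then x = 17 + 20·1 = 37, valid modulo lcm(20, 21) = 420: x ≡ 37 (mod 420).
Verify: 37 mod 4 = 1, 37 mod 10 = 7, 37 mod 21 = 16.

x ≡ 37 (mod 420).


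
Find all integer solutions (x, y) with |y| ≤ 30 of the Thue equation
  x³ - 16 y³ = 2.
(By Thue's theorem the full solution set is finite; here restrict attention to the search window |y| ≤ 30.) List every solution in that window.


The equation is x³ - 16y³ = 2. For fixed y, x³ = 16·y³ + 2, so a solution requires the RHS to be a perfect cube.
Strategy: iterate y from -30 to 30, compute RHS = 16·y³ + 2, and check whether it is a (positive or negative) perfect cube.
Check small values of y:
  y = 0: RHS = 2 is not a perfect cube.
  y = 1: RHS = 18 is not a perfect cube.
  y = -1: RHS = -14 is not a perfect cube.
  y = 2: RHS = 130 is not a perfect cube.
  y = -2: RHS = -126 is not a perfect cube.
  y = 3: RHS = 434 is not a perfect cube.
  y = -3: RHS = -430 is not a perfect cube.
Continuing the search up to |y| = 30 finds no solutions either.
No (x, y) in the scanned range satisfies the equation.

No integer solutions with |y| ≤ 30.


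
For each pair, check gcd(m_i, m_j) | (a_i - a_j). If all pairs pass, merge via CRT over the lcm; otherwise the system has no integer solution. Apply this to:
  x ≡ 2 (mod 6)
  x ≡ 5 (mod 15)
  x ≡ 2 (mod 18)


Moduli 6, 15, 18 are not pairwise coprime, so CRT works modulo lcm(m_i) when all pairwise compatibility conditions hold.
Pairwise compatibility: gcd(m_i, m_j) must divide a_i - a_j for every pair.
Merge one congruence at a time:
  Start: x ≡ 2 (mod 6).
  Combine with x ≡ 5 (mod 15): gcd(6, 15) = 3; 5 - 2 = 3, which IS divisible by 3, so compatible.
    Write x = 2 + 6·t and substitute into x ≡ 5 (mod 15): 6·t ≡ 5 − 2 = 3 (mod 15).
    Divide the congruence (and modulus) by g = 3: 2·t ≡ 1 (mod 5).
    The inverse of 2 mod 5 is 3 (since 2·3 = 6 = 1·5 + 1), so t ≡ 3·1 = 3 ≡ 3 (mod 5).
    Then x = 2 + 6·3 = 20, valid modulo lcm(6, 15) = 30: x ≡ 20 (mod 30).
  Combine with x ≡ 2 (mod 18): gcd(30, 18) = 6; 2 - 20 = -18, which IS divisible by 6, so compatible.
    Write x = 20 + 30·t and substitute into x ≡ 2 (mod 18): 30·t ≡ 2 − 20 = -18 (mod 18).
    Divide the congruence (and modulus) by g = 6: 5·t ≡ -3 (mod 3).
    Reduce coefficients mod 3: 2·t ≡ 0 (mod 3).
    The inverse of 2 mod 3 is 2 (since 2·2 = 4 = 1·3 + 1), so t ≡ 2·0 = 0 ≡ 0 (mod 3).
    Then x = 20 + 30·0 = 20, valid modulo lcm(30, 18) = 90: x ≡ 20 (mod 90).
Verify: 20 mod 6 = 2, 20 mod 15 = 5, 20 mod 18 = 2.

x ≡ 20 (mod 90).


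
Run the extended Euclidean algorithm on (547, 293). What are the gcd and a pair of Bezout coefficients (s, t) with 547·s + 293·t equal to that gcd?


Euclidean algorithm on (547, 293) — divide until remainder is 0:
  547 = 1 · 293 + 254
  293 = 1 · 254 + 39
  254 = 6 · 39 + 20
  39 = 1 · 20 + 19
  20 = 1 · 19 + 1
  19 = 19 · 1 + 0
gcd(547, 293) = 1.
Track Bezout coefficients alongside the remainders: start with r₀ = 547 = a·1 + b·0 (s = 1, t = 0) and r₁ = 293 = a·0 + b·1 (s = 0, t = 1); each new remainder r_{k+1} = r_{k-1} − q_k·r_k inherits s_{k+1} = s_{k-1} − q_k·s_k, t_{k+1} = t_{k-1} − q_k·t_k, so r_k = a·s_k + b·t_k at every step:
  q = 1: r = 254, s = 1 − 1·0 = 1, t = 0 − 1·1 = -1  (check: 547·1 + 293·(-1) = 254)
  q = 1: r = 39, s = 0 − 1·1 = -1, t = 1 − 1·(-1) = 2  (check: 547·(-1) + 293·2 = 39)
  q = 6: r = 20, s = 1 − 6·(-1) = 7, t = -1 − 6·2 = -13  (check: 547·7 + 293·(-13) = 20)
  q = 1: r = 19, s = -1 − 1·7 = -8, t = 2 − 1·(-13) = 15  (check: 547·(-8) + 293·15 = 19)
  q = 1: r = 1, s = 7 − 1·(-8) = 15, t = -13 − 1·15 = -28  (check: 547·15 + 293·(-28) = 1)
The row with r = 1 (the gcd) gives the Bezout coefficients s = 15, t = -28.
Result: 547 · (15) + 293 · (-28) = 1.

gcd(547, 293) = 1; s = 15, t = -28 (check: 547·15 + 293·(-28) = 1).


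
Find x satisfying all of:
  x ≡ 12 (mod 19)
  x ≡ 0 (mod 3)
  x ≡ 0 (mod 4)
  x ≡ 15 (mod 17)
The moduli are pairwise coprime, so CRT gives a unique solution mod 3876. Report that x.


Product of moduli M = 19 · 3 · 4 · 17 = 3876.
Merge one congruence at a time:
  Start: x ≡ 12 (mod 19).
  Combine with x ≡ 0 (mod 3); new modulus lcm = 57.
    Write x = 12 + 19·t and substitute into x ≡ 0 (mod 3): 19·t ≡ 0 − 12 = -12 (mod 3).
    Reduce coefficients mod 3: 1·t ≡ 0 (mod 3).
    So t ≡ 0 (mod 3).
    Then x = 12 + 19·0 = 12, valid modulo lcm(19, 3) = 57: x ≡ 12 (mod 57).
  Combine with x ≡ 0 (mod 4); new modulus lcm = 228.
    Write x = 12 + 57·t and substitute into x ≡ 0 (mod 4): 57·t ≡ 0 − 12 = -12 (mod 4).
    Reduce coefficients mod 4: 1·t ≡ 0 (mod 4).
    So t ≡ 0 (mod 4).
    Then x = 12 + 57·0 = 12, valid modulo lcm(57, 4) = 228: x ≡ 12 (mod 228).
  Combine with x ≡ 15 (mod 17); new modulus lcm = 3876.
    Write x = 12 + 228·t and substitute into x ≡ 15 (mod 17): 228·t ≡ 15 − 12 = 3 (mod 17).
    Reduce coefficients mod 17: 7·t ≡ 3 (mod 17).
    The inverse of 7 mod 17 is 5 (since 7·5 = 35 = 2·17 + 1), so t ≡ 5·3 = 15 ≡ 15 (mod 17).
    Then x = 12 + 228·15 = 3432, valid modulo lcm(228, 17) = 3876: x ≡ 3432 (mod 3876).
Verify against each original: 3432 mod 19 = 12, 3432 mod 3 = 0, 3432 mod 4 = 0, 3432 mod 17 = 15.

x ≡ 3432 (mod 3876).


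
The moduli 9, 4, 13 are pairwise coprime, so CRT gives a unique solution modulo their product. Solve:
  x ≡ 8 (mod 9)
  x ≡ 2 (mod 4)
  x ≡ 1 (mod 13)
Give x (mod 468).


Moduli 9, 4, 13 are pairwise coprime; by CRT there is a unique solution modulo M = 9 · 4 · 13 = 468.
Solve pairwise, accumulating the modulus:
  Start with x ≡ 8 (mod 9).
  Combine with x ≡ 2 (mod 4): since gcd(9, 4) = 1, we get a unique residue mod 36.
    Write x = 8 + 9·t and substitute into x ≡ 2 (mod 4): 9·t ≡ 2 − 8 = -6 (mod 4).
    Reduce coefficients mod 4: 1·t ≡ 2 (mod 4).
    So t ≡ 2 (mod 4).
    Then x = 8 + 9·2 = 26, valid modulo lcm(9, 4) = 36: x ≡ 26 (mod 36).
  Combine with x ≡ 1 (mod 13): since gcd(36, 13) = 1, we get a unique residue mod 468.
    Write x = 26 + 36·t and substitute into x ≡ 1 (mod 13): 36·t ≡ 1 − 26 = -25 (mod 13).
    Reduce coefficients mod 13: 10·t ≡ 1 (mod 13).
    The inverse of 10 mod 13 is 4 (since 10·4 = 40 = 3·13 + 1), so t ≡ 4·1 = 4 ≡ 4 (mod 13).
    Then x = 26 + 36·4 = 170, valid modulo lcm(36, 13) = 468: x ≡ 170 (mod 468).
Verify: 170 mod 9 = 8 ✓, 170 mod 4 = 2 ✓, 170 mod 13 = 1 ✓.

x ≡ 170 (mod 468).


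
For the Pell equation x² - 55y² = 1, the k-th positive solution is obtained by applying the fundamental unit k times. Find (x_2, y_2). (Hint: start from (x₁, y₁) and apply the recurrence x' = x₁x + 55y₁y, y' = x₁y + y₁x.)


Step 1: Find the fundamental solution (x₁, y₁) of x² - 55y² = 1.
  Expand √55 as a continued fraction. a₀ = ⌊√55⌋ = 7; iterate m_{k+1} = d_k·a_k − m_k, d_{k+1} = (55 − m_{k+1}²)/d_k, a_{k+1} = ⌊(a₀ + m_{k+1})/d_{k+1}⌋ (starting m₀ = 0, d₀ = 1), with convergents p_k = a_k·p_{k-1} + p_{k-2}, q_k = a_k·q_{k-1} + q_{k-2} (p₋₁ = 1, q₋₁ = 0):
  k = 0: a₀ = 7; p₀/q₀ = 7/1; p₀² − 55·q₀² = 49 − 55 = -6.
  k = 1: m = 7, d = 6, a = ⌊(7 + 7)/6⌋ = 2; p/q = (2·7 + 1)/(2·1 + 0) = 15/2; p² − 55·q² = 225 − 220 = 5.
  k = 2: m = 5, d = 5, a = ⌊(7 + 5)/5⌋ = 2; p/q = (2·15 + 7)/(2·2 + 1) = 37/5; p² − 55·q² = 1369 − 1375 = -6.
  k = 3: m = 5, d = 6, a = ⌊(7 + 5)/6⌋ = 2; p/q = (2·37 + 15)/(2·5 + 2) = 89/12; p² − 55·q² = 7921 − 7920 = 1.
  The first convergent with p² − 55·q² = 1 gives the fundamental solution (x₁, y₁) = (89, 12).
Step 2: Apply the recurrence (x_{n+1}, y_{n+1}) = (x₁x_n + 55y₁y_n, x₁y_n + y₁x_n) repeatedly.
  From (x_1, y_1) = (89, 12): x_2 = 89·89 + 55·12·12 = 15841; y_2 = 89·12 + 12·89 = 2136.
Step 3: Verify x_2² - 55·y_2² = 250937281 - 250937280 = 1 (should be 1). ✓

(x_1, y_1) = (89, 12); (x_2, y_2) = (15841, 2136).


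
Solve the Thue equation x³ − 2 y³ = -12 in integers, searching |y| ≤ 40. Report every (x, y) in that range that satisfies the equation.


The equation is x³ - 2y³ = -12. For fixed y, x³ = 2·y³ − 12, so a solution requires the RHS to be a perfect cube.
Strategy: iterate y from -40 to 40, compute RHS = 2·y³ − 12, and check whether it is a (positive or negative) perfect cube.
Check small values of y:
  y = 0: RHS = -12 is not a perfect cube.
  y = 1: RHS = -10 is not a perfect cube.
  y = -1: RHS = -14 is not a perfect cube.
  y = 2: RHS = 4 is not a perfect cube.
  y = -2: RHS = -28 is not a perfect cube.
  y = 3: RHS = 42 is not a perfect cube.
  y = -3: RHS = -66 is not a perfect cube.
Continuing the search up to |y| = 40 finds no solutions either.
No (x, y) in the scanned range satisfies the equation.

No integer solutions with |y| ≤ 40.


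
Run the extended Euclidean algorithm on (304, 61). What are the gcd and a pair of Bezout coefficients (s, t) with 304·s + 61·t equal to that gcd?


Euclidean algorithm on (304, 61) — divide until remainder is 0:
  304 = 4 · 61 + 60
  61 = 1 · 60 + 1
  60 = 60 · 1 + 0
gcd(304, 61) = 1.
Track Bezout coefficients alongside the remainders: start with r₀ = 304 = a·1 + b·0 (s = 1, t = 0) and r₁ = 61 = a·0 + b·1 (s = 0, t = 1); each new remainder r_{k+1} = r_{k-1} − q_k·r_k inherits s_{k+1} = s_{k-1} − q_k·s_k, t_{k+1} = t_{k-1} − q_k·t_k, so r_k = a·s_k + b·t_k at every step:
  q = 4: r = 60, s = 1 − 4·0 = 1, t = 0 − 4·1 = -4  (check: 304·1 + 61·(-4) = 60)
  q = 1: r = 1, s = 0 − 1·1 = -1, t = 1 − 1·(-4) = 5  (check: 304·(-1) + 61·5 = 1)
The row with r = 1 (the gcd) gives the Bezout coefficients s = -1, t = 5.
Result: 304 · (-1) + 61 · (5) = 1.

gcd(304, 61) = 1; s = -1, t = 5 (check: 304·(-1) + 61·5 = 1).


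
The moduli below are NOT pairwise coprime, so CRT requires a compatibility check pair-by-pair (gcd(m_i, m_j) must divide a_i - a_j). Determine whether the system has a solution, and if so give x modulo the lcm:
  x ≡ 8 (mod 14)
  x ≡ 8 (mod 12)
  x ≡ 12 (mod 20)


Moduli 14, 12, 20 are not pairwise coprime, so CRT works modulo lcm(m_i) when all pairwise compatibility conditions hold.
Pairwise compatibility: gcd(m_i, m_j) must divide a_i - a_j for every pair.
Merge one congruence at a time:
  Start: x ≡ 8 (mod 14).
  Combine with x ≡ 8 (mod 12): gcd(14, 12) = 2; 8 - 8 = 0, which IS divisible by 2, so compatible.
    Write x = 8 + 14·t and substitute into x ≡ 8 (mod 12): 14·t ≡ 8 − 8 = 0 (mod 12).
    Divide the congruence (and modulus) by g = 2: 7·t ≡ 0 (mod 6).
    Reduce coefficients mod 6: 1·t ≡ 0 (mod 6).
    So t ≡ 0 (mod 6).
    Then x = 8 + 14·0 = 8, valid modulo lcm(14, 12) = 84: x ≡ 8 (mod 84).
  Combine with x ≡ 12 (mod 20): gcd(84, 20) = 4; 12 - 8 = 4, which IS divisible by 4, so compatible.
    Write x = 8 + 84·t and substitute into x ≡ 12 (mod 20): 84·t ≡ 12 − 8 = 4 (mod 20).
    Divide the congruence (and modulus) by g = 4: 21·t ≡ 1 (mod 5).
    Reduce coefficients mod 5: 1·t ≡ 1 (mod 5).
    So t ≡ 1 (mod 5).
    Then x = 8 + 84·1 = 92, valid modulo lcm(84, 20) = 420: x ≡ 92 (mod 420).
Verify: 92 mod 14 = 8, 92 mod 12 = 8, 92 mod 20 = 12.

x ≡ 92 (mod 420).


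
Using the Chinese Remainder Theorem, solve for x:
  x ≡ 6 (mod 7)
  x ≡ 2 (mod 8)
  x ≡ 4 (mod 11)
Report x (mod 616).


Moduli 7, 8, 11 are pairwise coprime; by CRT there is a unique solution modulo M = 7 · 8 · 11 = 616.
Solve pairwise, accumulating the modulus:
  Start with x ≡ 6 (mod 7).
  Combine with x ≡ 2 (mod 8): since gcd(7, 8) = 1, we get a unique residue mod 56.
    Write x = 6 + 7·t and substitute into x ≡ 2 (mod 8): 7·t ≡ 2 − 6 = -4 (mod 8).
    Reduce coefficients mod 8: 7·t ≡ 4 (mod 8).
    The inverse of 7 mod 8 is 7 (since 7·7 = 49 = 6·8 + 1), so t ≡ 7·4 = 28 ≡ 4 (mod 8).
    Then x = 6 + 7·4 = 34, valid modulo lcm(7, 8) = 56: x ≡ 34 (mod 56).
  Combine with x ≡ 4 (mod 11): since gcd(56, 11) = 1, we get a unique residue mod 616.
    Write x = 34 + 56·t and substitute into x ≡ 4 (mod 11): 56·t ≡ 4 − 34 = -30 (mod 11).
    Reduce coefficients mod 11: 1·t ≡ 3 (mod 11).
    So t ≡ 3 (mod 11).
    Then x = 34 + 56·3 = 202, valid modulo lcm(56, 11) = 616: x ≡ 202 (mod 616).
Verify: 202 mod 7 = 6 ✓, 202 mod 8 = 2 ✓, 202 mod 11 = 4 ✓.

x ≡ 202 (mod 616).


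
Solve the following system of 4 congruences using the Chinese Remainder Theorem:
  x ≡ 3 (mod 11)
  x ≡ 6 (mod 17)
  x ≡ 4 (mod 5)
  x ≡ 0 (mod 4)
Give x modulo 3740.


Product of moduli M = 11 · 17 · 5 · 4 = 3740.
Merge one congruence at a time:
  Start: x ≡ 3 (mod 11).
  Combine with x ≡ 6 (mod 17); new modulus lcm = 187.
    Write x = 3 + 11·t and substitute into x ≡ 6 (mod 17): 11·t ≡ 6 − 3 = 3 (mod 17).
    The inverse of 11 mod 17 is 14 (since 11·14 = 154 = 9·17 + 1), so t ≡ 14·3 = 42 ≡ 8 (mod 17).
    Then x = 3 + 11·8 = 91, valid modulo lcm(11, 17) = 187: x ≡ 91 (mod 187).
  Combine with x ≡ 4 (mod 5); new modulus lcm = 935.
    Write x = 91 + 187·t and substitute into x ≡ 4 (mod 5): 187·t ≡ 4 − 91 = -87 (mod 5).
    Reduce coefficients mod 5: 2·t ≡ 3 (mod 5).
    The inverse of 2 mod 5 is 3 (since 2·3 = 6 = 1·5 + 1), so t ≡ 3·3 = 9 ≡ 4 (mod 5).
    Then x = 91 + 187·4 = 839, valid modulo lcm(187, 5) = 935: x ≡ 839 (mod 935).
  Combine with x ≡ 0 (mod 4); new modulus lcm = 3740.
    Write x = 839 + 935·t and substitute into x ≡ 0 (mod 4): 935·t ≡ 0 − 839 = -839 (mod 4).
    Reduce coefficients mod 4: 3·t ≡ 1 (mod 4).
    The inverse of 3 mod 4 is 3 (since 3·3 = 9 = 2·4 + 1), so t ≡ 3·1 = 3 ≡ 3 (mod 4).
    Then x = 839 + 935·3 = 3644, valid modulo lcm(935, 4) = 3740: x ≡ 3644 (mod 3740).
Verify against each original: 3644 mod 11 = 3, 3644 mod 17 = 6, 3644 mod 5 = 4, 3644 mod 4 = 0.

x ≡ 3644 (mod 3740).


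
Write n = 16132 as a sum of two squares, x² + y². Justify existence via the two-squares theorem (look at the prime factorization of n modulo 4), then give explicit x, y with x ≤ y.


Step 1: Factor n = 16132 = 2^2 · 37 · 109.
Step 2: Check the mod-4 condition on each prime factor: 2 = 2 (special); 37 ≡ 1 (mod 4), exponent 1; 109 ≡ 1 (mod 4), exponent 1.
All primes ≡ 3 (mod 4) appear to even exponent (or don't appear), so by the two-squares theorem n IS expressible as a sum of two squares.
Step 3: Build a representation. Group n = k² · m with k = 2 and m = 37 · 109 = 4033 (a product of primes ≡ 1 (mod 4)); a representation of m scales to one of n via (k·x)² + (k·y)² = k²(x² + y²). Each prime p ≡ 1 (mod 4) is itself a sum of two squares; find a² by testing p − a² for a perfect square:
  37: 37 − 1² = 36 = 6² ⇒ 37 = 1² + 6².
  109: 109 − 1² = 108, 109 − 2² = 105, 109 − 3² = 100 = 10² ⇒ 109 = 3² + 10².
  Combine using the Brahmagupta–Fibonacci identity (a² + b²)(c² + d²) = (ac − bd)² + (ad + bc)² = (ac + bd)² + (ad − bc)²:
  37 · 109 = 4033: from (1² + 6²)(3² + 10²), take (1·3 − 6·10, 1·10 + 6·3) = (3 − 60, 10 + 18) = (-57, 28); dropping signs (only squares matter) gives (57, 28); check 57² + 28² = 3249 + 784 = 4033 ✓.
  Scale by k = 2: (2·57, 2·28) = (114, 56).
Step 4: Order so x ≤ y and verify: 56² + 114² = 3136 + 12996 = 16132 = n. ✓

n = 16132 = 56² + 114² (one valid representation with x ≤ y).


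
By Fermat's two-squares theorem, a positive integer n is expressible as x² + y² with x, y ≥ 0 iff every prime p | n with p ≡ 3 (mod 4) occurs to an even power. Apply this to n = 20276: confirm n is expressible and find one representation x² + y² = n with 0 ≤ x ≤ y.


Step 1: Factor n = 20276 = 2^2 · 37 · 137.
Step 2: Check the mod-4 condition on each prime factor: 2 = 2 (special); 37 ≡ 1 (mod 4), exponent 1; 137 ≡ 1 (mod 4), exponent 1.
All primes ≡ 3 (mod 4) appear to even exponent (or don't appear), so by the two-squares theorem n IS expressible as a sum of two squares.
Step 3: Build a representation. Group n = k² · m with k = 2 and m = 37 · 137 = 5069 (a product of primes ≡ 1 (mod 4)); a representation of m scales to one of n via (k·x)² + (k·y)² = k²(x² + y²). Each prime p ≡ 1 (mod 4) is itself a sum of two squares; find a² by testing p − a² for a perfect square:
  37: 37 − 1² = 36 = 6² ⇒ 37 = 1² + 6².
  137: 137 − 1² = 136, 137 − 2² = 133, 137 − 3² = 128, 137 − 4² = 121 = 11² ⇒ 137 = 4² + 11².
  Combine using the Brahmagupta–Fibonacci identity (a² + b²)(c² + d²) = (ac − bd)² + (ad + bc)² = (ac + bd)² + (ad − bc)²:
  37 · 137 = 5069: from (1² + 6²)(4² + 11²), take (1·4 − 6·11, 1·11 + 6·4) = (4 − 66, 11 + 24) = (-62, 35); dropping signs (only squares matter) gives (62, 35); check 62² + 35² = 3844 + 1225 = 5069 ✓.
  Scale by k = 2: (2·62, 2·35) = (124, 70).
Step 4: Order so x ≤ y and verify: 70² + 124² = 4900 + 15376 = 20276 = n. ✓

n = 20276 = 70² + 124² (one valid representation with x ≤ y).


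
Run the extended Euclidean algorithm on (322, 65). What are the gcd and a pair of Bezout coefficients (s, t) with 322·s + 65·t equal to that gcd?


Euclidean algorithm on (322, 65) — divide until remainder is 0:
  322 = 4 · 65 + 62
  65 = 1 · 62 + 3
  62 = 20 · 3 + 2
  3 = 1 · 2 + 1
  2 = 2 · 1 + 0
gcd(322, 65) = 1.
Track Bezout coefficients alongside the remainders: start with r₀ = 322 = a·1 + b·0 (s = 1, t = 0) and r₁ = 65 = a·0 + b·1 (s = 0, t = 1); each new remainder r_{k+1} = r_{k-1} − q_k·r_k inherits s_{k+1} = s_{k-1} − q_k·s_k, t_{k+1} = t_{k-1} − q_k·t_k, so r_k = a·s_k + b·t_k at every step:
  q = 4: r = 62, s = 1 − 4·0 = 1, t = 0 − 4·1 = -4  (check: 322·1 + 65·(-4) = 62)
  q = 1: r = 3, s = 0 − 1·1 = -1, t = 1 − 1·(-4) = 5  (check: 322·(-1) + 65·5 = 3)
  q = 20: r = 2, s = 1 − 20·(-1) = 21, t = -4 − 20·5 = -104  (check: 322·21 + 65·(-104) = 2)
  q = 1: r = 1, s = -1 − 1·21 = -22, t = 5 − 1·(-104) = 109  (check: 322·(-22) + 65·109 = 1)
The row with r = 1 (the gcd) gives the Bezout coefficients s = -22, t = 109.
Result: 322 · (-22) + 65 · (109) = 1.

gcd(322, 65) = 1; s = -22, t = 109 (check: 322·(-22) + 65·109 = 1).


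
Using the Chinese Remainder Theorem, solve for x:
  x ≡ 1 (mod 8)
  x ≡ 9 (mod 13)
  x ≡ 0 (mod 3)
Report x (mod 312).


Moduli 8, 13, 3 are pairwise coprime; by CRT there is a unique solution modulo M = 8 · 13 · 3 = 312.
Solve pairwise, accumulating the modulus:
  Start with x ≡ 1 (mod 8).
  Combine with x ≡ 9 (mod 13): since gcd(8, 13) = 1, we get a unique residue mod 104.
    Write x = 1 + 8·t and substitute into x ≡ 9 (mod 13): 8·t ≡ 9 − 1 = 8 (mod 13).
    The inverse of 8 mod 13 is 5 (since 8·5 = 40 = 3·13 + 1), so t ≡ 5·8 = 40 ≡ 1 (mod 13).
    Then x = 1 + 8·1 = 9, valid modulo lcm(8, 13) = 104: x ≡ 9 (mod 104).
  Combine with x ≡ 0 (mod 3): since gcd(104, 3) = 1, we get a unique residue mod 312.
    Write x = 9 + 104·t and substitute into x ≡ 0 (mod 3): 104·t ≡ 0 − 9 = -9 (mod 3).
    Reduce coefficients mod 3: 2·t ≡ 0 (mod 3).
    The inverse of 2 mod 3 is 2 (since 2·2 = 4 = 1·3 + 1), so t ≡ 2·0 = 0 ≡ 0 (mod 3).
    Then x = 9 + 104·0 = 9, valid modulo lcm(104, 3) = 312: x ≡ 9 (mod 312).
Verify: 9 mod 8 = 1 ✓, 9 mod 13 = 9 ✓, 9 mod 3 = 0 ✓.

x ≡ 9 (mod 312).


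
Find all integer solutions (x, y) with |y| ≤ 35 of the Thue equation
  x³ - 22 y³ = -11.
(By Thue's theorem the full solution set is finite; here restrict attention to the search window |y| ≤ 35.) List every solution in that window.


The equation is x³ - 22y³ = -11. For fixed y, x³ = 22·y³ − 11, so a solution requires the RHS to be a perfect cube.
Strategy: iterate y from -35 to 35, compute RHS = 22·y³ − 11, and check whether it is a (positive or negative) perfect cube.
Check small values of y:
  y = 0: RHS = -11 is not a perfect cube.
  y = 1: RHS = 11 is not a perfect cube.
  y = -1: RHS = -33 is not a perfect cube.
  y = 2: RHS = 165 is not a perfect cube.
  y = -2: RHS = -187 is not a perfect cube.
  y = 3: RHS = 583 is not a perfect cube.
  y = -3: RHS = -605 is not a perfect cube.
Continuing the search up to |y| = 35 finds no solutions either.
No (x, y) in the scanned range satisfies the equation.

No integer solutions with |y| ≤ 35.


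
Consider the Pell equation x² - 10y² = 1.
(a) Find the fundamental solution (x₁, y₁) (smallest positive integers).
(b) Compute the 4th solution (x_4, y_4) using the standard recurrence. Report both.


Step 1: Find the fundamental solution (x₁, y₁) of x² - 10y² = 1.
  Expand √10 as a continued fraction. a₀ = ⌊√10⌋ = 3; iterate m_{k+1} = d_k·a_k − m_k, d_{k+1} = (10 − m_{k+1}²)/d_k, a_{k+1} = ⌊(a₀ + m_{k+1})/d_{k+1}⌋ (starting m₀ = 0, d₀ = 1), with convergents p_k = a_k·p_{k-1} + p_{k-2}, q_k = a_k·q_{k-1} + q_{k-2} (p₋₁ = 1, q₋₁ = 0):
  k = 0: a₀ = 3; p₀/q₀ = 3/1; p₀² − 10·q₀² = 9 − 10 = -1.
  k = 1: m = 3, d = 1, a = ⌊(3 + 3)/1⌋ = 6; p/q = (6·3 + 1)/(6·1 + 0) = 19/6; p² − 10·q² = 361 − 360 = 1.
  The first convergent with p² − 10·q² = 1 gives the fundamental solution (x₁, y₁) = (19, 6).
Step 2: Apply the recurrence (x_{n+1}, y_{n+1}) = (x₁x_n + 10y₁y_n, x₁y_n + y₁x_n) repeatedly.
  From (x_1, y_1) = (19, 6): x_2 = 19·19 + 10·6·6 = 721; y_2 = 19·6 + 6·19 = 228.
  From (x_2, y_2) = (721, 228): x_3 = 19·721 + 10·6·228 = 27379; y_3 = 19·228 + 6·721 = 8658.
  From (x_3, y_3) = (27379, 8658): x_4 = 19·27379 + 10·6·8658 = 1039681; y_4 = 19·8658 + 6·27379 = 328776.
Step 3: Verify x_4² - 10·y_4² = 1080936581761 - 1080936581760 = 1 (should be 1). ✓

(x_1, y_1) = (19, 6); (x_4, y_4) = (1039681, 328776).


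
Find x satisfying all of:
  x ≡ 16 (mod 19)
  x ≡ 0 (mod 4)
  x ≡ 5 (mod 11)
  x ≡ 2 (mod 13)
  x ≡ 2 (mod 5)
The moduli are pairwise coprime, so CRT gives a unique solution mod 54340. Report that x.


Product of moduli M = 19 · 4 · 11 · 13 · 5 = 54340.
Merge one congruence at a time:
  Start: x ≡ 16 (mod 19).
  Combine with x ≡ 0 (mod 4); new modulus lcm = 76.
    Write x = 16 + 19·t and substitute into x ≡ 0 (mod 4): 19·t ≡ 0 − 16 = -16 (mod 4).
    Reduce coefficients mod 4: 3·t ≡ 0 (mod 4).
    The inverse of 3 mod 4 is 3 (since 3·3 = 9 = 2·4 + 1), so t ≡ 3·0 = 0 ≡ 0 (mod 4).
    Then x = 16 + 19·0 = 16, valid modulo lcm(19, 4) = 76: x ≡ 16 (mod 76).
  Combine with x ≡ 5 (mod 11); new modulus lcm = 836.
    Write x = 16 + 76·t and substitute into x ≡ 5 (mod 11): 76·t ≡ 5 − 16 = -11 (mod 11).
    Reduce coefficients mod 11: 10·t ≡ 0 (mod 11).
    The inverse of 10 mod 11 is 10 (since 10·10 = 100 = 9·11 + 1), so t ≡ 10·0 = 0 ≡ 0 (mod 11).
    Then x = 16 + 76·0 = 16, valid modulo lcm(76, 11) = 836: x ≡ 16 (mod 836).
  Combine with x ≡ 2 (mod 13); new modulus lcm = 10868.
    Write x = 16 + 836·t and substitute into x ≡ 2 (mod 13): 836·t ≡ 2 − 16 = -14 (mod 13).
    Reduce coefficients mod 13: 4·t ≡ 12 (mod 13).
    The inverse of 4 mod 13 is 10 (since 4·10 = 40 = 3·13 + 1), so t ≡ 10·12 = 120 ≡ 3 (mod 13).
    Then x = 16 + 836·3 = 2524, valid modulo lcm(836, 13) = 10868: x ≡ 2524 (mod 10868).
  Combine with x ≡ 2 (mod 5); new modulus lcm = 54340.
    Write x = 2524 + 10868·t and substitute into x ≡ 2 (mod 5): 10868·t ≡ 2 − 2524 = -2522 (mod 5).
    Reduce coefficients mod 5: 3·t ≡ 3 (mod 5).
    The inverse of 3 mod 5 is 2 (since 3·2 = 6 = 1·5 + 1), so t ≡ 2·3 = 6 ≡ 1 (mod 5).
    Then x = 2524 + 10868·1 = 13392, valid modulo lcm(10868, 5) = 54340: x ≡ 13392 (mod 54340).
Verify against each original: 13392 mod 19 = 16, 13392 mod 4 = 0, 13392 mod 11 = 5, 13392 mod 13 = 2, 13392 mod 5 = 2.

x ≡ 13392 (mod 54340).


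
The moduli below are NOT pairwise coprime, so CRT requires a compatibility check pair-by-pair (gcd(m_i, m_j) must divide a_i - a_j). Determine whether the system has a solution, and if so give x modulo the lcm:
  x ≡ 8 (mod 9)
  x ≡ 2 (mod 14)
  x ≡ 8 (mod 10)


Moduli 9, 14, 10 are not pairwise coprime, so CRT works modulo lcm(m_i) when all pairwise compatibility conditions hold.
Pairwise compatibility: gcd(m_i, m_j) must divide a_i - a_j for every pair.
Merge one congruence at a time:
  Start: x ≡ 8 (mod 9).
  Combine with x ≡ 2 (mod 14): gcd(9, 14) = 1; 2 - 8 = -6, which IS divisible by 1, so compatible.
    Write x = 8 + 9·t and substitute into x ≡ 2 (mod 14): 9·t ≡ 2 − 8 = -6 (mod 14).
    Reduce coefficients mod 14: 9·t ≡ 8 (mod 14).
    The inverse of 9 mod 14 is 11 (since 9·11 = 99 = 7·14 + 1), so t ≡ 11·8 = 88 ≡ 4 (mod 14).
    Then x = 8 + 9·4 = 44, valid modulo lcm(9, 14) = 126: x ≡ 44 (mod 126).
  Combine with x ≡ 8 (mod 10): gcd(126, 10) = 2; 8 - 44 = -36, which IS divisible by 2, so compatible.
    Write x = 44 + 126·t and substitute into x ≡ 8 (mod 10): 126·t ≡ 8 − 44 = -36 (mod 10).
    Divide the congruence (and modulus) by g = 2: 63·t ≡ -18 (mod 5).
    Reduce coefficients mod 5: 3·t ≡ 2 (mod 5).
    The inverse of 3 mod 5 is 2 (since 3·2 = 6 = 1·5 + 1), so t ≡ 2·2 = 4 ≡ 4 (mod 5).
    Then x = 44 + 126·4 = 548, valid modulo lcm(126, 10) = 630: x ≡ 548 (mod 630).
Verify: 548 mod 9 = 8, 548 mod 14 = 2, 548 mod 10 = 8.

x ≡ 548 (mod 630).


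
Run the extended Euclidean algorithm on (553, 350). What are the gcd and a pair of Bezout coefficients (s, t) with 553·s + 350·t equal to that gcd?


Euclidean algorithm on (553, 350) — divide until remainder is 0:
  553 = 1 · 350 + 203
  350 = 1 · 203 + 147
  203 = 1 · 147 + 56
  147 = 2 · 56 + 35
  56 = 1 · 35 + 21
  35 = 1 · 21 + 14
  21 = 1 · 14 + 7
  14 = 2 · 7 + 0
gcd(553, 350) = 7.
Track Bezout coefficients alongside the remainders: start with r₀ = 553 = a·1 + b·0 (s = 1, t = 0) and r₁ = 350 = a·0 + b·1 (s = 0, t = 1); each new remainder r_{k+1} = r_{k-1} − q_k·r_k inherits s_{k+1} = s_{k-1} − q_k·s_k, t_{k+1} = t_{k-1} − q_k·t_k, so r_k = a·s_k + b·t_k at every step:
  q = 1: r = 203, s = 1 − 1·0 = 1, t = 0 − 1·1 = -1  (check: 553·1 + 350·(-1) = 203)
  q = 1: r = 147, s = 0 − 1·1 = -1, t = 1 − 1·(-1) = 2  (check: 553·(-1) + 350·2 = 147)
  q = 1: r = 56, s = 1 − 1·(-1) = 2, t = -1 − 1·2 = -3  (check: 553·2 + 350·(-3) = 56)
  q = 2: r = 35, s = -1 − 2·2 = -5, t = 2 − 2·(-3) = 8  (check: 553·(-5) + 350·8 = 35)
  q = 1: r = 21, s = 2 − 1·(-5) = 7, t = -3 − 1·8 = -11  (check: 553·7 + 350·(-11) = 21)
  q = 1: r = 14, s = -5 − 1·7 = -12, t = 8 − 1·(-11) = 19  (check: 553·(-12) + 350·19 = 14)
  q = 1: r = 7, s = 7 − 1·(-12) = 19, t = -11 − 1·19 = -30  (check: 553·19 + 350·(-30) = 7)
The row with r = 7 (the gcd) gives the Bezout coefficients s = 19, t = -30.
Result: 553 · (19) + 350 · (-30) = 7.

gcd(553, 350) = 7; s = 19, t = -30 (check: 553·19 + 350·(-30) = 7).
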